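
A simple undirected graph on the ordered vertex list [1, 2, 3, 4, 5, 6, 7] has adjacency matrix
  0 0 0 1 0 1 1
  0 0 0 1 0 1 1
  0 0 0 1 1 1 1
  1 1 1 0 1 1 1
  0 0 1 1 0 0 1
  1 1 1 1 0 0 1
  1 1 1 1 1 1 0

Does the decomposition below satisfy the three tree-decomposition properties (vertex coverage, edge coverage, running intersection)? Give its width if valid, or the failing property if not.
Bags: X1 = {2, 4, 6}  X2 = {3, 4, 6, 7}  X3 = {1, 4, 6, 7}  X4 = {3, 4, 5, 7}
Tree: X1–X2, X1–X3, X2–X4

No — edge (7,2) lies in no bag.

A tree decomposition must satisfy three properties: every vertex lies in some bag; for every edge, both endpoints lie together in some bag; and for every vertex, the bags containing it form a connected subtree. Here edge (7,2) lies in no bag, so the decomposition is invalid.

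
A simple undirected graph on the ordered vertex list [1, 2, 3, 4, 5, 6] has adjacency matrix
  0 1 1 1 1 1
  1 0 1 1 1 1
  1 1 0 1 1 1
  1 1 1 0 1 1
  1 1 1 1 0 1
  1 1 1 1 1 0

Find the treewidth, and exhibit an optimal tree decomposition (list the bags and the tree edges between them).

A single bag containing all 6 vertices is trivially a valid decomposition of width 5. For the lower bound, the 6 vertices {1, 2, 3, 4, 5, 6} are pairwise adjacent, and any tree decomposition puts a clique entirely inside one bag — forcing width ≥ 5. Combining the bounds, tw(G) = 5.

Treewidth 5.
Bags: B1 = {1, 2, 3, 4, 5, 6}
Tree: (single bag)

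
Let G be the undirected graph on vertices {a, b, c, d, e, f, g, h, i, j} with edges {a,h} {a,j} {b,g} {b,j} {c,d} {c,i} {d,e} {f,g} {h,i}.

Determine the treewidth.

A width-1 tree decomposition is:
Bags: B1 = {d, e}  B2 = {c, d}  B3 = {c, i}  B4 = {h, i}  B5 = {a, h}  B6 = {a, j}  B7 = {b, j}  B8 = {b, g}  B9 = {f, g}
Tree: B1–B2, B2–B3, B3–B4, B4–B5, B5–B6, B6–B7, B7–B8, B8–B9
Each bag holds 2 vertices, so the decomposition has width 1, which upper-bounds the treewidth. Since G has at least one edge (e.g. e–d), it is not an edgeless graph, so tw(G) ≥ 1. Combining the bounds, tw(G) = 1.

1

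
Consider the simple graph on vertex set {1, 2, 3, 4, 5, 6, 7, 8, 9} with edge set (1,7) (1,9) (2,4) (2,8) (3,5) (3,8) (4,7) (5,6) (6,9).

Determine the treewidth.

2

A width-2 tree decomposition is:
Bags: B1 = {1, 7, 9}  B2 = {6, 7, 9}  B3 = {5, 6, 7}  B4 = {3, 5, 7}  B5 = {3, 7, 8}  B6 = {2, 7, 8}  B7 = {2, 4, 7}
Tree: B1–B2, B2–B3, B3–B4, B4–B5, B5–B6, B6–B7
Each bag holds 3 vertices, so the decomposition has width 2, which upper-bounds the treewidth. For the lower bound, G contains the cycle 7–1–9–6–5–3–8–2–4–7, so G is not a forest; only forests have treewidth ≤ 1, hence tw(G) ≥ 2. Therefore the treewidth is 2.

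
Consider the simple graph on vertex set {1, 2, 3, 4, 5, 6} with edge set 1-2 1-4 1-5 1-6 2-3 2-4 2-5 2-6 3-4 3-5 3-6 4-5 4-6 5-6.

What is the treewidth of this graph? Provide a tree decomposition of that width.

Treewidth 4.
One such decomposition:
Bags: B1 = {2, 3, 4, 5, 6}  B2 = {1, 2, 4, 5, 6}
Tree: B1–B2

Each bag holds 5 vertices, so the decomposition has width 4, which upper-bounds the treewidth. On the other hand G contains the 5-clique {1, 2, 4, 5, 6}. A clique must lie in a single bag of any decomposition, so no decomposition can have width below 4. Therefore the treewidth is 4.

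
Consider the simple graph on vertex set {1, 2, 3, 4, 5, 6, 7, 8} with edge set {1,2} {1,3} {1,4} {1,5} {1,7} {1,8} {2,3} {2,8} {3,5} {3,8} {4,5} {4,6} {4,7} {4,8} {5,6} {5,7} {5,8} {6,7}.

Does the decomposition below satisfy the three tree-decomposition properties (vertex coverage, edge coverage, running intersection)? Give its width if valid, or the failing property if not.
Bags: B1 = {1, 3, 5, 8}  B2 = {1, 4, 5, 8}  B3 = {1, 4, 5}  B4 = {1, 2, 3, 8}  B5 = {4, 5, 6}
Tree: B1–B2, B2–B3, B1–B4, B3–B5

No — vertex 7 appears in no bag.

A tree decomposition must satisfy three properties: every vertex lies in some bag; for every edge, both endpoints lie together in some bag; and for every vertex, the bags containing it form a connected subtree. Here vertex 7 appears in no bag, so the decomposition is invalid.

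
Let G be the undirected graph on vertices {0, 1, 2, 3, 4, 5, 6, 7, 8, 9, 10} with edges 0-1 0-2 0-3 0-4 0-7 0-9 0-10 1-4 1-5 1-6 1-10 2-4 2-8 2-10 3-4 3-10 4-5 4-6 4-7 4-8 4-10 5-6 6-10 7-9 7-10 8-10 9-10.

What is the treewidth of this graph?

3

A width-3 tree decomposition is:
Bags: B1 = {0, 4, 7, 10}  B2 = {0, 2, 4, 10}  B3 = {0, 1, 4, 10}  B4 = {1, 4, 6, 10}  B5 = {0, 7, 9, 10}  B6 = {1, 4, 5, 6}  B7 = {2, 4, 8, 10}  B8 = {0, 3, 4, 10}
Tree: B1–B2, B2–B3, B3–B4, B1–B5, B4–B6, B2–B7, B1–B8
The largest bag has 4 vertices, giving width 3; this decomposition certifies tw(G) ≤ 3. On the other hand G contains the 4-clique {0, 7, 9, 10}. A clique must lie in a single bag of any decomposition, so no decomposition can have width below 3. Hence tw(G) = 3 exactly.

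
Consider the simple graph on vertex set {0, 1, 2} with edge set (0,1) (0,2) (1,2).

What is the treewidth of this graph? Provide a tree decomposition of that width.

A single bag containing all 3 vertices is trivially a valid decomposition of width 2. For the lower bound, the 3 vertices {0, 1, 2} are pairwise adjacent, and any tree decomposition puts a clique entirely inside one bag — forcing width ≥ 2. Combining the bounds, tw(G) = 2.

Treewidth 2.
Bags: B1 = {0, 1, 2}
Tree: (single bag)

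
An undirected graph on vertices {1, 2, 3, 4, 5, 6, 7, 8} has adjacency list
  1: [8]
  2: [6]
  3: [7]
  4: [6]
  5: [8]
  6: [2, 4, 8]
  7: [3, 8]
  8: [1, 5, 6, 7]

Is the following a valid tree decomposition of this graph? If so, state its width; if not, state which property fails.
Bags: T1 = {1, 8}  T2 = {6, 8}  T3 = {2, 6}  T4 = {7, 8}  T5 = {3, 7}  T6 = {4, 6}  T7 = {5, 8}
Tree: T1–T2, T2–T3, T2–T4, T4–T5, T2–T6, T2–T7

Yes; width 1.

Checking the three conditions: (i) the bags cover all of {1, 2, 3, 4, 5, 6, 7, 8}; (ii) for each edge, some bag contains both endpoints; (iii) the bags containing any fixed vertex form a subtree. All hold, so the decomposition is valid with width 2 − 1 = 1.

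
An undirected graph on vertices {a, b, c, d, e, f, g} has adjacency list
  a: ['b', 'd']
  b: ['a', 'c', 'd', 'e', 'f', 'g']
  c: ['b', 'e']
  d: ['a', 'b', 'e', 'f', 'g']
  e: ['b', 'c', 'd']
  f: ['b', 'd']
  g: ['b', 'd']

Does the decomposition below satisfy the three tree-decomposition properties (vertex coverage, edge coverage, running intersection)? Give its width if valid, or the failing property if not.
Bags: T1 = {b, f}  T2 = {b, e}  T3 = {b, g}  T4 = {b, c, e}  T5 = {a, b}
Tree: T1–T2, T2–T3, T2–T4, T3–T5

No — vertex d appears in no bag.

A tree decomposition must satisfy three properties: every vertex lies in some bag; for every edge, both endpoints lie together in some bag; and for every vertex, the bags containing it form a connected subtree. Here vertex d appears in no bag, so the decomposition is invalid.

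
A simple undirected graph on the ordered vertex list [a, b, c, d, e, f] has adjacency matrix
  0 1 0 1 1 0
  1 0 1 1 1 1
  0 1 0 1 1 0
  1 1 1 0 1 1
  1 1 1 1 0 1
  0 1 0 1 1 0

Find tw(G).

3

A width-3 tree decomposition is:
Bags: B1 = {b, c, d, e}  B2 = {a, b, d, e}  B3 = {b, d, e, f}
Tree: B1–B2, B2–B3
Each bag holds 4 vertices, so the decomposition has width 3, which upper-bounds the treewidth. Conversely, {a, b, d, e} is a clique of size 4, and the vertices of any clique must share a bag in every tree decomposition; so some bag has ≥ 4 vertices and tw(G) ≥ 3. The upper and lower bounds meet at 3, so that is the treewidth.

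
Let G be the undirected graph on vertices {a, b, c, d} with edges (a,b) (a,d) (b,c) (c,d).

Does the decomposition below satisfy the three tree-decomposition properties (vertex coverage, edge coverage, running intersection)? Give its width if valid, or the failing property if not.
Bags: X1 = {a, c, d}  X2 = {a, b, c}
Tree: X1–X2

Checking the three conditions: (i) the bags cover all of {a, b, c, d}; (ii) for each edge, some bag contains both endpoints; (iii) the bags containing any fixed vertex form a subtree. All hold, so the decomposition is valid with width 3 − 1 = 2.

Yes; width 2.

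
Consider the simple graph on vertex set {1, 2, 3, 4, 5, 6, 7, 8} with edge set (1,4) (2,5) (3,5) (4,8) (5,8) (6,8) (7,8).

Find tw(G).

A width-1 tree decomposition is:
Bags: B1 = {7, 8}  B2 = {5, 8}  B3 = {2, 5}  B4 = {6, 8}  B5 = {4, 8}  B6 = {3, 5}  B7 = {1, 4}
Tree: B1–B2, B2–B3, B1–B4, B2–B5, B3–B6, B5–B7
Each bag holds 2 vertices, so the decomposition has width 1, which upper-bounds the treewidth. Since G has at least one edge (e.g. 8–7), it is not an edgeless graph, so tw(G) ≥ 1. Therefore the treewidth is 1.

1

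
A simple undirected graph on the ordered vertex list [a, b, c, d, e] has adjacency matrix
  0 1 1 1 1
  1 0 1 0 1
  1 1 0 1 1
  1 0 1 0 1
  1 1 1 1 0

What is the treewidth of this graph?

A width-3 tree decomposition is:
Bags: B1 = {a, b, c, e}  B2 = {a, c, d, e}
Tree: B1–B2
The largest bag has 4 vertices, giving width 3; this decomposition certifies tw(G) ≤ 3. For the lower bound, the 4 vertices {a, c, d, e} are pairwise adjacent, and any tree decomposition puts a clique entirely inside one bag — forcing width ≥ 3. The upper and lower bounds meet at 3, so that is the treewidth.

3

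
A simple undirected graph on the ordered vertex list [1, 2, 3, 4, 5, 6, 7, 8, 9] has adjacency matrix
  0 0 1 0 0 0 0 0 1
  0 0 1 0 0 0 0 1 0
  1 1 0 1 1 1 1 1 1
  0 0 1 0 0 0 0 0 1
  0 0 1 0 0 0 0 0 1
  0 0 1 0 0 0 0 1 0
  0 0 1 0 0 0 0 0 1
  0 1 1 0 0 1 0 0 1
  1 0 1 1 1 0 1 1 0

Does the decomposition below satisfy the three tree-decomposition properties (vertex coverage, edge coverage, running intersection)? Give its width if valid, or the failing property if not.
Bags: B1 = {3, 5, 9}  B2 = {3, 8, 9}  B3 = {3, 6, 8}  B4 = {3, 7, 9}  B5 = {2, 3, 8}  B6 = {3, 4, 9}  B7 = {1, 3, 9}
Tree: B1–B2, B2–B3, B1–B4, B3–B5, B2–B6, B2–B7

Yes; width 2.

Every vertex of G appears in some bag (union = {1, 2, 3, 4, 5, 6, 7, 8, 9}); every edge is covered by a bag; and for each vertex v the set of bags containing v is connected in the bag tree. The decomposition is therefore valid. The largest bag has 3 vertices, so the width is 2.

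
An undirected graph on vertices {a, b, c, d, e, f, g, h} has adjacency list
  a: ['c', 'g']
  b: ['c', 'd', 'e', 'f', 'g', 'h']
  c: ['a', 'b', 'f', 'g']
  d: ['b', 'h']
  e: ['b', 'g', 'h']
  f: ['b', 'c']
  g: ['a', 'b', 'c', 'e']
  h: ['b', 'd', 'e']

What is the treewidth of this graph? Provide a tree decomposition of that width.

Treewidth 2.
One such decomposition:
Bags: B1 = {b, d, h}  B2 = {b, e, h}  B3 = {b, e, g}  B4 = {b, c, g}  B5 = {b, c, f}  B6 = {a, c, g}
Tree: B1–B2, B2–B3, B3–B4, B4–B5, B4–B6

Each bag holds 3 vertices, so the decomposition has width 2, which upper-bounds the treewidth. For the lower bound, the 3 vertices {a, c, g} are pairwise adjacent, and any tree decomposition puts a clique entirely inside one bag — forcing width ≥ 2. Hence tw(G) = 2 exactly.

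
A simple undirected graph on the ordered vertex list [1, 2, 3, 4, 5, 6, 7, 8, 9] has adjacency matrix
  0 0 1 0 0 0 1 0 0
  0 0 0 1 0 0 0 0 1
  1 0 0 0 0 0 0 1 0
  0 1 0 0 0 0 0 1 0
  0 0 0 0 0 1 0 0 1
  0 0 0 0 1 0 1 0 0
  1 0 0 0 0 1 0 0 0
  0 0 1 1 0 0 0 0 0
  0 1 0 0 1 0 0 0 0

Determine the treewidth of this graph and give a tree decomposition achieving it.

The largest bag has 3 vertices, giving width 2; this decomposition certifies tw(G) ≤ 2. Since 6–5–9–2–4–8–3–1–7–6 is a cycle in G, G is not acyclic. Forests are exactly the graphs of treewidth ≤ 1, so tw(G) ≥ 2. The upper and lower bounds meet at 2, so that is the treewidth.

Treewidth 2.
Bags: B1 = {5, 6, 9}  B2 = {2, 6, 9}  B3 = {2, 4, 6}  B4 = {4, 6, 8}  B5 = {3, 6, 8}  B6 = {1, 3, 6}  B7 = {1, 6, 7}
Tree: B1–B2, B2–B3, B3–B4, B4–B5, B5–B6, B6–B7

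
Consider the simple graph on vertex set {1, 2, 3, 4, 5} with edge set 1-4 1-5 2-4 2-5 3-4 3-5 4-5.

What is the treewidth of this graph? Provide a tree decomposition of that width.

Every bag has size at most 3, so the width is 3 − 1 = 2 and tw(G) ≤ 2. On the other hand G contains the 3-clique {1, 4, 5}. A clique must lie in a single bag of any decomposition, so no decomposition can have width below 2. Hence tw(G) = 2 exactly.

Treewidth 2.
One optimal decomposition is:
Bags: B1 = {1, 4, 5}  B2 = {3, 4, 5}  B3 = {2, 4, 5}
Tree: B1–B2, B2–B3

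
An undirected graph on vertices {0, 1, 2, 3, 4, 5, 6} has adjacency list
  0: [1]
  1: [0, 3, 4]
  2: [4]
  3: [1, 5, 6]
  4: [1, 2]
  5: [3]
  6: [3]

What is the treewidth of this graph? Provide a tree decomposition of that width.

Treewidth 1.
One such decomposition:
Bags: B1 = {3, 6}  B2 = {1, 3}  B3 = {0, 1}  B4 = {1, 4}  B5 = {3, 5}  B6 = {2, 4}
Tree: B1–B2, B2–B3, B3–B4, B2–B5, B4–B6

The largest bag has 2 vertices, giving width 1; this decomposition certifies tw(G) ≤ 1. Any graph with an edge has treewidth ≥ 1, and G has the edge 3–6. The upper and lower bounds meet at 1, so that is the treewidth.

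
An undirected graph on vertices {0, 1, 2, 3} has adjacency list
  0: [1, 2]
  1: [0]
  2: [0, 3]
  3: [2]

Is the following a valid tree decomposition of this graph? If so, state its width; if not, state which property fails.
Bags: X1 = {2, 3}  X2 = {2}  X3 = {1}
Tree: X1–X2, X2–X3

No — vertex 0 appears in no bag.

A tree decomposition must satisfy three properties: every vertex lies in some bag; for every edge, both endpoints lie together in some bag; and for every vertex, the bags containing it form a connected subtree. Here vertex 0 appears in no bag, so the decomposition is invalid.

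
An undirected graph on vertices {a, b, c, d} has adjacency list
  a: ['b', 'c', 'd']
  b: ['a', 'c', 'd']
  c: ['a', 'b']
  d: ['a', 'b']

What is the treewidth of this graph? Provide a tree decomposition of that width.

Every bag has size at most 3, so the width is 3 − 1 = 2 and tw(G) ≤ 2. For the lower bound, the 3 vertices {a, b, d} are pairwise adjacent, and any tree decomposition puts a clique entirely inside one bag — forcing width ≥ 2. Therefore the treewidth is 2.

Treewidth 2.
One optimal decomposition is:
Bags: B1 = {a, b, d}  B2 = {a, b, c}
Tree: B1–B2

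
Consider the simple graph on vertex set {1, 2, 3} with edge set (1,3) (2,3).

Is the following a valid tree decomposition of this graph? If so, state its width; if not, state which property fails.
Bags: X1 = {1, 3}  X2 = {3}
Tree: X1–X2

No — vertex 2 appears in no bag.

A tree decomposition must satisfy three properties: every vertex lies in some bag; for every edge, both endpoints lie together in some bag; and for every vertex, the bags containing it form a connected subtree. Here vertex 2 appears in no bag, so the decomposition is invalid.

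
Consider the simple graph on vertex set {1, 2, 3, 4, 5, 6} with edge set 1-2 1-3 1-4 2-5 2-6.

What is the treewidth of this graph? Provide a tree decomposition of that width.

The largest bag has 2 vertices, giving width 1; this decomposition certifies tw(G) ≤ 1. G has an edge, so its treewidth is at least 1. Combining the bounds, tw(G) = 1.

Treewidth 1.
One such decomposition:
Bags: B1 = {1, 4}  B2 = {1, 2}  B3 = {1, 3}  B4 = {2, 6}  B5 = {2, 5}
Tree: B1–B2, B2–B3, B2–B4, B4–B5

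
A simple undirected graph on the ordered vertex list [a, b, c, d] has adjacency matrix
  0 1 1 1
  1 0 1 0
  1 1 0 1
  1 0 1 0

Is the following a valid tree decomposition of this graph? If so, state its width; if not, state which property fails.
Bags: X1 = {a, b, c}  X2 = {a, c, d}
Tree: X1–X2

Yes; width 2.

Checking the three conditions: (i) the bags cover all of {a, b, c, d}; (ii) for each edge, some bag contains both endpoints; (iii) the bags containing any fixed vertex form a subtree. All hold, so the decomposition is valid with width 3 − 1 = 2.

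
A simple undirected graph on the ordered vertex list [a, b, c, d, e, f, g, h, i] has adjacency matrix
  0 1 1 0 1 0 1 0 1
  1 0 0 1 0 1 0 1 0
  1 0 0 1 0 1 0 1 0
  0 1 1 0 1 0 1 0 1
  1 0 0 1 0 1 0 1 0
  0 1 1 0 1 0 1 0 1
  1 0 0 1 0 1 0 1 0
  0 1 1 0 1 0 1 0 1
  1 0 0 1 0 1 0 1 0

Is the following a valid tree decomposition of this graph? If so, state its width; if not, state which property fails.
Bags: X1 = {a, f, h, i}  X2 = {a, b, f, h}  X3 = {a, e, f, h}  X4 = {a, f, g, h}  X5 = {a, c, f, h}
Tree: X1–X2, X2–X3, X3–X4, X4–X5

No — vertex d appears in no bag.

A tree decomposition must satisfy three properties: every vertex lies in some bag; for every edge, both endpoints lie together in some bag; and for every vertex, the bags containing it form a connected subtree. Here vertex d appears in no bag, so the decomposition is invalid.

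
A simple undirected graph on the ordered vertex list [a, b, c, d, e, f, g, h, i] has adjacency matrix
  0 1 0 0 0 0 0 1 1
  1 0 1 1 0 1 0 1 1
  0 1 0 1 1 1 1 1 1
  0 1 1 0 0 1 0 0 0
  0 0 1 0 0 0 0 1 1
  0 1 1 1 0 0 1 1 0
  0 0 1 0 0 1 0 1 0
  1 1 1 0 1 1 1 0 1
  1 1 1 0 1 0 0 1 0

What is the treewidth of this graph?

3

A width-3 tree decomposition is:
Bags: B1 = {b, c, f, h}  B2 = {b, c, h, i}  B3 = {c, e, h, i}  B4 = {b, c, d, f}  B5 = {a, b, h, i}  B6 = {c, f, g, h}
Tree: B1–B2, B2–B3, B1–B4, B2–B5, B1–B6
Each bag holds 4 vertices, so the decomposition has width 3, which upper-bounds the treewidth. Conversely, {b, c, d, f} is a clique of size 4, and the vertices of any clique must share a bag in every tree decomposition; so some bag has ≥ 4 vertices and tw(G) ≥ 3. Therefore the treewidth is 3.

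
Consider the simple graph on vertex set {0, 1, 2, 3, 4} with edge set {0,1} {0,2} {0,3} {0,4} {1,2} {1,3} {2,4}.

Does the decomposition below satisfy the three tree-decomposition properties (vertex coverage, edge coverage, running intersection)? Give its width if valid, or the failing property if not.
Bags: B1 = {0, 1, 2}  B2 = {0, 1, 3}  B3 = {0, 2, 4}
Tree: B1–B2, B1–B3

Yes; width 2.

Checking the three conditions: (i) the bags cover all of {0, 1, 2, 3, 4}; (ii) for each edge, some bag contains both endpoints; (iii) the bags containing any fixed vertex form a subtree. All hold, so the decomposition is valid with width 3 − 1 = 2.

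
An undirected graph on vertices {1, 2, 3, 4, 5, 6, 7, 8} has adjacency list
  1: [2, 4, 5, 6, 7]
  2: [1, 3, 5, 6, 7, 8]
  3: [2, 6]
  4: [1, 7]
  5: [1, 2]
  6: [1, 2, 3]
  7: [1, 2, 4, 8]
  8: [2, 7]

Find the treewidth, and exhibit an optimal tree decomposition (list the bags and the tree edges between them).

Treewidth 2.
One optimal decomposition is:
Bags: B1 = {2, 3, 6}  B2 = {1, 2, 6}  B3 = {1, 2, 7}  B4 = {1, 4, 7}  B5 = {2, 7, 8}  B6 = {1, 2, 5}
Tree: B1–B2, B2–B3, B3–B4, B3–B5, B3–B6

Every bag has size at most 3, so the width is 3 − 1 = 2 and tw(G) ≤ 2. For the lower bound, the 3 vertices {2, 7, 8} are pairwise adjacent, and any tree decomposition puts a clique entirely inside one bag — forcing width ≥ 2. The upper and lower bounds meet at 2, so that is the treewidth.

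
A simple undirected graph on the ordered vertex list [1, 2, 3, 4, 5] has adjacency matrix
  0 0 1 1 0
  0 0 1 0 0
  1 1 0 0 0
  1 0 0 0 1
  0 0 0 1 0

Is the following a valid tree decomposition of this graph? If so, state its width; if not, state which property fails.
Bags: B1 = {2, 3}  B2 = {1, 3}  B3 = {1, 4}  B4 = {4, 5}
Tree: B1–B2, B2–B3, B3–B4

Yes; width 1.

Checking the three conditions: (i) the bags cover all of {1, 2, 3, 4, 5}; (ii) for each edge, some bag contains both endpoints; (iii) the bags containing any fixed vertex form a subtree. All hold, so the decomposition is valid with width 2 − 1 = 1.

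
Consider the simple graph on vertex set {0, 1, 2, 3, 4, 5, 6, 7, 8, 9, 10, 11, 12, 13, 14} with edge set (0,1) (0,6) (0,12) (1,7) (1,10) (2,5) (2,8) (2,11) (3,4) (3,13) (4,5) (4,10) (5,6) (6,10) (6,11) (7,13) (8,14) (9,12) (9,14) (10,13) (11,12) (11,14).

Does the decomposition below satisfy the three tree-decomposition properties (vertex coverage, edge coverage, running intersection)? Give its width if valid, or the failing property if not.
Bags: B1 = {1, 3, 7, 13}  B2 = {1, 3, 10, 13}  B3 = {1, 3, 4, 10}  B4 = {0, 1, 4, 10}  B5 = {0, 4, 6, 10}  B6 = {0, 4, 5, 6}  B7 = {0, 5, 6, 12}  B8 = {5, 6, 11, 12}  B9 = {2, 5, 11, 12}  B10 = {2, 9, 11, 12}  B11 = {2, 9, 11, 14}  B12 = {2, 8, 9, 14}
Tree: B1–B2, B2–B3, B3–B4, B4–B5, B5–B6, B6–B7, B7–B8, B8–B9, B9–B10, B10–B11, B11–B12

Every vertex of G appears in some bag (union = {0, 1, 2, 3, 4, 5, 6, 7, 8, 9, 10, 11, 12, 13, 14}); every edge is covered by a bag; and for each vertex v the set of bags containing v is connected in the bag tree. The decomposition is therefore valid. The largest bag has 4 vertices, so the width is 3.

Yes; width 3.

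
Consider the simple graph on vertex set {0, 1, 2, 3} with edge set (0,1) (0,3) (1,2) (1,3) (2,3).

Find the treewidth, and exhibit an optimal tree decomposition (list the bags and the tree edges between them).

Treewidth 2.
Bags: B1 = {0, 1, 3}  B2 = {1, 2, 3}
Tree: B1–B2

The largest bag has 3 vertices, giving width 2; this decomposition certifies tw(G) ≤ 2. On the other hand G contains the 3-clique {0, 1, 3}. A clique must lie in a single bag of any decomposition, so no decomposition can have width below 2. The upper and lower bounds meet at 2, so that is the treewidth.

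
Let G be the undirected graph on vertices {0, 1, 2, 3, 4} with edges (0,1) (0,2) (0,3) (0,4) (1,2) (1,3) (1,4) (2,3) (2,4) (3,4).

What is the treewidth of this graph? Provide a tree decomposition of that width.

A single bag containing all 5 vertices is trivially a valid decomposition of width 4. On the other hand G contains the 5-clique {0, 1, 2, 3, 4}. A clique must lie in a single bag of any decomposition, so no decomposition can have width below 4. Hence tw(G) = 4 exactly.

Treewidth 4.
One optimal decomposition is:
Bags: B1 = {0, 1, 2, 3, 4}
Tree: (single bag)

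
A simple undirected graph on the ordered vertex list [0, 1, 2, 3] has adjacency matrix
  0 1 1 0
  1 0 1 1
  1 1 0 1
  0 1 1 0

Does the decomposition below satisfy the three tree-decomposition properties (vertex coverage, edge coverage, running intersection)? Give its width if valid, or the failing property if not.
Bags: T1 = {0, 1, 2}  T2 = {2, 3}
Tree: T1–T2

No — edge (1,3) lies in no bag.

A tree decomposition must satisfy three properties: every vertex lies in some bag; for every edge, both endpoints lie together in some bag; and for every vertex, the bags containing it form a connected subtree. Here edge (1,3) lies in no bag, so the decomposition is invalid.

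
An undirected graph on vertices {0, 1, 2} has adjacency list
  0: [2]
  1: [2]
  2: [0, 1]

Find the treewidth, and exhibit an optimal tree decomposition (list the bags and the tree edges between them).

Every bag has size at most 2, so the width is 2 − 1 = 1 and tw(G) ≤ 1. Since G has at least one edge (e.g. 0–2), it is not an edgeless graph, so tw(G) ≥ 1. Therefore the treewidth is 1.

Treewidth 1.
One such decomposition:
Bags: B1 = {0, 2}  B2 = {1, 2}
Tree: B1–B2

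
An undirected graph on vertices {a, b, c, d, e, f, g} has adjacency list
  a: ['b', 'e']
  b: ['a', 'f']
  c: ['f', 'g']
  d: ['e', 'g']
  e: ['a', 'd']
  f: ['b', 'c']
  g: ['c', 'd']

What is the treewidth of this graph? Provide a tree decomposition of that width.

The largest bag has 3 vertices, giving width 2; this decomposition certifies tw(G) ≤ 2. The edges a–e–d–g–c–f–b–a form a cycle, so G is not a tree and its treewidth is at least 2. Therefore the treewidth is 2.

Treewidth 2.
One such decomposition:
Bags: B1 = {a, d, e}  B2 = {a, d, g}  B3 = {a, c, g}  B4 = {a, c, f}  B5 = {a, b, f}
Tree: B1–B2, B2–B3, B3–B4, B4–B5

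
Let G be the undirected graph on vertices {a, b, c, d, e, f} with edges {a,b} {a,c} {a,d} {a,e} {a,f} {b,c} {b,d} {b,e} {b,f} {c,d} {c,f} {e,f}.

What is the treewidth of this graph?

A width-3 tree decomposition is:
Bags: B1 = {a, b, e, f}  B2 = {a, b, c, f}  B3 = {a, b, c, d}
Tree: B1–B2, B2–B3
Every bag has size at most 4, so the width is 4 − 1 = 3 and tw(G) ≤ 3. Conversely, {a, b, e, f} is a clique of size 4, and the vertices of any clique must share a bag in every tree decomposition; so some bag has ≥ 4 vertices and tw(G) ≥ 3. Hence tw(G) = 3 exactly.

3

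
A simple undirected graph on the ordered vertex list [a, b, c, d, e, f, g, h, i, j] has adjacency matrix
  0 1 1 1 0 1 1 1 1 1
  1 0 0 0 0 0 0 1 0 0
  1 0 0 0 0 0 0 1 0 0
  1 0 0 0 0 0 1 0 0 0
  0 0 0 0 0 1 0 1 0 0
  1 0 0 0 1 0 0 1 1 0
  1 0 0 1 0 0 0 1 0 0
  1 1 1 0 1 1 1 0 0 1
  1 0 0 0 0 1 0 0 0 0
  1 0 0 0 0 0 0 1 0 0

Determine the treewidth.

2

A width-2 tree decomposition is:
Bags: B1 = {a, f, h}  B2 = {a, f, i}  B3 = {a, h, j}  B4 = {e, f, h}  B5 = {a, c, h}  B6 = {a, g, h}  B7 = {a, d, g}  B8 = {a, b, h}
Tree: B1–B2, B1–B3, B1–B4, B3–B5, B5–B6, B6–B7, B3–B8
Each bag holds 3 vertices, so the decomposition has width 2, which upper-bounds the treewidth. For the lower bound, the 3 vertices {e, f, h} are pairwise adjacent, and any tree decomposition puts a clique entirely inside one bag — forcing width ≥ 2. Hence tw(G) = 2 exactly.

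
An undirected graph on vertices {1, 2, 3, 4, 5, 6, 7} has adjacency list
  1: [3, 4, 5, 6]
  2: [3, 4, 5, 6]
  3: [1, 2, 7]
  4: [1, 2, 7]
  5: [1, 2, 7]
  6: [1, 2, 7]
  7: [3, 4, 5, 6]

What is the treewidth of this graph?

A width-3 tree decomposition is:
Bags: B1 = {1, 2, 5, 7}  B2 = {1, 2, 6, 7}  B3 = {1, 2, 4, 7}  B4 = {1, 2, 3, 7}
Tree: B1–B2, B2–B3, B3–B4
The largest bag has 4 vertices, giving width 3; this decomposition certifies tw(G) ≤ 3. For the lower bound: the 4 vertex sets {2,5}, {6,7}, {1}, {4} are disjoint, each induces a connected subgraph, and every pair is joined by at least one edge of G. Contracting each set to a single vertex therefore yields K_{4} as a minor, and since treewidth is minor-monotone, tw(G) ≥ tw(K_{4}) = 3. Hence tw(G) = 3 exactly.

3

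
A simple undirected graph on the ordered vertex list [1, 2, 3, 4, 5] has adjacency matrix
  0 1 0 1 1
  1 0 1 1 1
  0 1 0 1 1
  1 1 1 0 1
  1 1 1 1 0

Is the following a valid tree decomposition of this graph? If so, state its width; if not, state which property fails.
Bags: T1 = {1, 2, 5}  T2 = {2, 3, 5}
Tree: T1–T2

A tree decomposition must satisfy three properties: every vertex lies in some bag; for every edge, both endpoints lie together in some bag; and for every vertex, the bags containing it form a connected subtree. Here vertex 4 appears in no bag, so the decomposition is invalid.

No — vertex 4 appears in no bag.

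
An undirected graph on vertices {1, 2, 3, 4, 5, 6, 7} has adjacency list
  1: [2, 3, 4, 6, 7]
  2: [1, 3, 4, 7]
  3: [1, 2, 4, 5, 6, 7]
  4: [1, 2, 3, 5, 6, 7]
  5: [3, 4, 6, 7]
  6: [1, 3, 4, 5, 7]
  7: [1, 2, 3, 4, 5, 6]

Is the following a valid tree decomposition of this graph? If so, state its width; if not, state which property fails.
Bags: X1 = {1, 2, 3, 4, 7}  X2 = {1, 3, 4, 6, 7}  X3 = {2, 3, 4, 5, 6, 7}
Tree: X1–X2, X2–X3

No — bags containing vertex 2 are not connected in the tree.

A tree decomposition must satisfy three properties: every vertex lies in some bag; for every edge, both endpoints lie together in some bag; and for every vertex, the bags containing it form a connected subtree. Here bags containing vertex 2 are not connected in the tree, so the decomposition is invalid.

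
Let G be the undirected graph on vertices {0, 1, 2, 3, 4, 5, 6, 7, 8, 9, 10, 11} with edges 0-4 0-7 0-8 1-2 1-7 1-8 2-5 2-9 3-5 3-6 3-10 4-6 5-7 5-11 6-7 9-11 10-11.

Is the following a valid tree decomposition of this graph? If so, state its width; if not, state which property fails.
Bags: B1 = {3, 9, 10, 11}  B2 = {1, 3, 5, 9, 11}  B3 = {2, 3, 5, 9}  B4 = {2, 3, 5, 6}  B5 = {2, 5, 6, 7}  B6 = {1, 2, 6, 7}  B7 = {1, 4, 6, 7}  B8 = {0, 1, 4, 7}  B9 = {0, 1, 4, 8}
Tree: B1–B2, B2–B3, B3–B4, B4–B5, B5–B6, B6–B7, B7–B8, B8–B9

A tree decomposition must satisfy three properties: every vertex lies in some bag; for every edge, both endpoints lie together in some bag; and for every vertex, the bags containing it form a connected subtree. Here bags containing vertex 1 are not connected in the tree, so the decomposition is invalid.

No — bags containing vertex 1 are not connected in the tree.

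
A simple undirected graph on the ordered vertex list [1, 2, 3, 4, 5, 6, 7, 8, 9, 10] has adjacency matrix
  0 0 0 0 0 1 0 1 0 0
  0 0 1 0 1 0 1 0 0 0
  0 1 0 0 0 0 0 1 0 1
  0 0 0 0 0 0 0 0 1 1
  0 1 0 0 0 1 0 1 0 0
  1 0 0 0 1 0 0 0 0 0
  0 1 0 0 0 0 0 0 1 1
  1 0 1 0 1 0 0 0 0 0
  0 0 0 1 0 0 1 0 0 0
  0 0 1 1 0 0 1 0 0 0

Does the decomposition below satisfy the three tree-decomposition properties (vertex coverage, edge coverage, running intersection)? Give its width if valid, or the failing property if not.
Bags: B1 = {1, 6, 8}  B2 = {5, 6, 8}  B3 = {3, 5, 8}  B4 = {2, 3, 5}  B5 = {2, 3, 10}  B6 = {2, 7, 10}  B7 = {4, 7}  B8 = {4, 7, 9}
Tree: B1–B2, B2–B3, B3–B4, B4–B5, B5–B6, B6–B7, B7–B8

No — edge (10,4) lies in no bag.

A tree decomposition must satisfy three properties: every vertex lies in some bag; for every edge, both endpoints lie together in some bag; and for every vertex, the bags containing it form a connected subtree. Here edge (10,4) lies in no bag, so the decomposition is invalid.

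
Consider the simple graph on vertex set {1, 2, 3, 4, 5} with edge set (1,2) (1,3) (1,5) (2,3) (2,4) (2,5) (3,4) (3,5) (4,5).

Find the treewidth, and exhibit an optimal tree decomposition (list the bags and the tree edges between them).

Each bag holds 4 vertices, so the decomposition has width 3, which upper-bounds the treewidth. For the lower bound, the 4 vertices {1, 2, 3, 5} are pairwise adjacent, and any tree decomposition puts a clique entirely inside one bag — forcing width ≥ 3. Combining the bounds, tw(G) = 3.

Treewidth 3.
Bags: B1 = {2, 3, 4, 5}  B2 = {1, 2, 3, 5}
Tree: B1–B2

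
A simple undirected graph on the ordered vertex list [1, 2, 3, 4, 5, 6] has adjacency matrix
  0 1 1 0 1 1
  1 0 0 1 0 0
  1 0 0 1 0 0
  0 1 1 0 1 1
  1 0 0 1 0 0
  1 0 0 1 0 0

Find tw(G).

2

A width-2 tree decomposition is:
Bags: B1 = {1, 4, 5}  B2 = {1, 3, 4}  B3 = {1, 2, 4}  B4 = {1, 4, 6}
Tree: B1–B2, B2–B3, B3–B4
Each bag holds 3 vertices, so the decomposition has width 2, which upper-bounds the treewidth. For the lower bound, G contains the cycle 5–4–3–1–5, so G is not a forest; only forests have treewidth ≤ 1, hence tw(G) ≥ 2. Combining the bounds, tw(G) = 2.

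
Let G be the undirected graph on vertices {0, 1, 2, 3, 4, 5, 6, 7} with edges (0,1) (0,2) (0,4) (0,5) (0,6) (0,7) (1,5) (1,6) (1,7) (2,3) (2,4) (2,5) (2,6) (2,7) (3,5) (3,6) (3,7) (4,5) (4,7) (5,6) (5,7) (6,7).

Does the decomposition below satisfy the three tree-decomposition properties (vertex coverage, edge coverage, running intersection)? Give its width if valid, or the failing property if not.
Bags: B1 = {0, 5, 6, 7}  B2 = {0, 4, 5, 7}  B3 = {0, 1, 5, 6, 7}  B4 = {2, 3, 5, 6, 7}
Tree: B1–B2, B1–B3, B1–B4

A tree decomposition must satisfy three properties: every vertex lies in some bag; for every edge, both endpoints lie together in some bag; and for every vertex, the bags containing it form a connected subtree. Here edge (2,0) lies in no bag, so the decomposition is invalid.

No — edge (2,0) lies in no bag.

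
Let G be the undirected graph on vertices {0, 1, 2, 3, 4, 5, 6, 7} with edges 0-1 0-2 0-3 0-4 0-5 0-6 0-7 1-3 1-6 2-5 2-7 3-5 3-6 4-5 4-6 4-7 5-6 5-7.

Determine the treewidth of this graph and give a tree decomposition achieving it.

Treewidth 3.
One such decomposition:
Bags: B1 = {0, 4, 5, 7}  B2 = {0, 4, 5, 6}  B3 = {0, 3, 5, 6}  B4 = {0, 1, 3, 6}  B5 = {0, 2, 5, 7}
Tree: B1–B2, B2–B3, B3–B4, B1–B5

Every bag has size at most 4, so the width is 4 − 1 = 3 and tw(G) ≤ 3. Conversely, {0, 1, 3, 6} is a clique of size 4, and the vertices of any clique must share a bag in every tree decomposition; so some bag has ≥ 4 vertices and tw(G) ≥ 3. Therefore the treewidth is 3.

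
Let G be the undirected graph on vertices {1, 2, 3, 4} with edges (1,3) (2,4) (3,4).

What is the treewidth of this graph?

A width-1 tree decomposition is:
Bags: B1 = {1, 3}  B2 = {3, 4}  B3 = {2, 4}
Tree: B1–B2, B2–B3
Every bag has size at most 2, so the width is 2 − 1 = 1 and tw(G) ≤ 1. Any graph with an edge has treewidth ≥ 1, and G has the edge 3–1. Hence tw(G) = 1 exactly.

1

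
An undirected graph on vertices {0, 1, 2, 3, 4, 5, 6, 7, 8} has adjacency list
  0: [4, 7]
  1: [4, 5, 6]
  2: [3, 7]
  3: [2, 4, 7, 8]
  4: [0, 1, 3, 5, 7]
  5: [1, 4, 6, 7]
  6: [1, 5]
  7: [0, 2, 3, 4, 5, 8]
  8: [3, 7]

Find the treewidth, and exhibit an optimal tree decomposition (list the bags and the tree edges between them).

Every bag has size at most 3, so the width is 3 − 1 = 2 and tw(G) ≤ 2. For the lower bound, the 3 vertices {1, 4, 5} are pairwise adjacent, and any tree decomposition puts a clique entirely inside one bag — forcing width ≥ 2. Combining the bounds, tw(G) = 2.

Treewidth 2.
One such decomposition:
Bags: B1 = {1, 4, 5}  B2 = {4, 5, 7}  B3 = {3, 4, 7}  B4 = {2, 3, 7}  B5 = {1, 5, 6}  B6 = {3, 7, 8}  B7 = {0, 4, 7}
Tree: B1–B2, B2–B3, B3–B4, B1–B5, B4–B6, B3–B7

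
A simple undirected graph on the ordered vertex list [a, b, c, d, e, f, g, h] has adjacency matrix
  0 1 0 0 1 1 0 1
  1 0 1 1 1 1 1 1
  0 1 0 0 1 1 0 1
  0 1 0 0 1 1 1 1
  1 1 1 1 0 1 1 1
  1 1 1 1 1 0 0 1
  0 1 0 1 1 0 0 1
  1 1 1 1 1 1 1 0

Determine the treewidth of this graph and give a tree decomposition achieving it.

Treewidth 4.
Bags: B1 = {a, b, e, f, h}  B2 = {b, d, e, f, h}  B3 = {b, c, e, f, h}  B4 = {b, d, e, g, h}
Tree: B1–B2, B1–B3, B2–B4

Each bag holds 5 vertices, so the decomposition has width 4, which upper-bounds the treewidth. On the other hand G contains the 5-clique {b, d, e, g, h}. A clique must lie in a single bag of any decomposition, so no decomposition can have width below 4. Combining the bounds, tw(G) = 4.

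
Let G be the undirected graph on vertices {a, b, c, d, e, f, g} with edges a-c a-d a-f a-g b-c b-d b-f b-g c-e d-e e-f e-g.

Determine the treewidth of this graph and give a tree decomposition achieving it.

Treewidth 3.
One such decomposition:
Bags: B1 = {a, b, e, g}  B2 = {a, b, d, e}  B3 = {a, b, c, e}  B4 = {a, b, e, f}
Tree: B1–B2, B2–B3, B3–B4

Every bag has size at most 4, so the width is 4 − 1 = 3 and tw(G) ≤ 3. For the lower bound: the 4 vertex sets {b,g}, {a,d}, {e}, {c} are disjoint, each induces a connected subgraph, and every pair is joined by at least one edge of G. Contracting each set to a single vertex therefore yields K_{4} as a minor, and since treewidth is minor-monotone, tw(G) ≥ tw(K_{4}) = 3. The upper and lower bounds meet at 3, so that is the treewidth.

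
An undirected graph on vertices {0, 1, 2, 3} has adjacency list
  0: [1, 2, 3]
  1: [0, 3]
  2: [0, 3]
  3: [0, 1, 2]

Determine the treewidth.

A width-2 tree decomposition is:
Bags: B1 = {0, 2, 3}  B2 = {0, 1, 3}
Tree: B1–B2
Every bag has size at most 3, so the width is 3 − 1 = 2 and tw(G) ≤ 2. Conversely, {0, 1, 3} is a clique of size 3, and the vertices of any clique must share a bag in every tree decomposition; so some bag has ≥ 3 vertices and tw(G) ≥ 2. Combining the bounds, tw(G) = 2.

2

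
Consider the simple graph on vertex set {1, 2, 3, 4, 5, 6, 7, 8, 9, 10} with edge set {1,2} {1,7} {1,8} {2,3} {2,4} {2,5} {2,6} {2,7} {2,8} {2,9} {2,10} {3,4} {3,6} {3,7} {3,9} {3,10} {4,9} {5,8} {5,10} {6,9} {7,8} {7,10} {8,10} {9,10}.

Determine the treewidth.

3

A width-3 tree decomposition is:
Bags: B1 = {2, 3, 9, 10}  B2 = {2, 3, 7, 10}  B3 = {2, 7, 8, 10}  B4 = {2, 5, 8, 10}  B5 = {2, 3, 4, 9}  B6 = {1, 2, 7, 8}  B7 = {2, 3, 6, 9}
Tree: B1–B2, B2–B3, B3–B4, B1–B5, B3–B6, B1–B7
Each bag holds 4 vertices, so the decomposition has width 3, which upper-bounds the treewidth. On the other hand G contains the 4-clique {1, 2, 7, 8}. A clique must lie in a single bag of any decomposition, so no decomposition can have width below 3. Combining the bounds, tw(G) = 3.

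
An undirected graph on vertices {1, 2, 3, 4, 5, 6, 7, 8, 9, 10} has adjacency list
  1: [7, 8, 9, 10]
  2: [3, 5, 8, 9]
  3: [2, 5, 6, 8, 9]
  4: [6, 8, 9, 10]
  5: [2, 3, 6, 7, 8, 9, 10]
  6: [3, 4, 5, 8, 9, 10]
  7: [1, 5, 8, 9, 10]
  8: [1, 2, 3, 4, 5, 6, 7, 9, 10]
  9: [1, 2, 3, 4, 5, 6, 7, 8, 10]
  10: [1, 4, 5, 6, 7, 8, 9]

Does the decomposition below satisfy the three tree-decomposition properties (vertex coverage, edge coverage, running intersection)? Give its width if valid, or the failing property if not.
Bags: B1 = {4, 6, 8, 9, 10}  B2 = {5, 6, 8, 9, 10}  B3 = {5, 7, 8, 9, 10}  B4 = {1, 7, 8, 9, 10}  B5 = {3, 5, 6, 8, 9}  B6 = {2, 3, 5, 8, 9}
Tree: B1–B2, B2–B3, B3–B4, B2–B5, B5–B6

Checking the three conditions: (i) the bags cover all of {1, 2, 3, 4, 5, 6, 7, 8, 9, 10}; (ii) for each edge, some bag contains both endpoints; (iii) the bags containing any fixed vertex form a subtree. All hold, so the decomposition is valid with width 5 − 1 = 4.

Yes; width 4.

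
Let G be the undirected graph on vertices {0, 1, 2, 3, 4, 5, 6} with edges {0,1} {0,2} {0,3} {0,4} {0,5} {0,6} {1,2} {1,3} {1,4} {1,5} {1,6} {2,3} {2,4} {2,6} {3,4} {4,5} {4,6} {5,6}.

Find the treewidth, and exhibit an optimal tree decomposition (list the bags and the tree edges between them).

Each bag holds 5 vertices, so the decomposition has width 4, which upper-bounds the treewidth. On the other hand G contains the 5-clique {0, 1, 2, 3, 4}. A clique must lie in a single bag of any decomposition, so no decomposition can have width below 4. The upper and lower bounds meet at 4, so that is the treewidth.

Treewidth 4.
Bags: B1 = {0, 1, 4, 5, 6}  B2 = {0, 1, 2, 4, 6}  B3 = {0, 1, 2, 3, 4}
Tree: B1–B2, B2–B3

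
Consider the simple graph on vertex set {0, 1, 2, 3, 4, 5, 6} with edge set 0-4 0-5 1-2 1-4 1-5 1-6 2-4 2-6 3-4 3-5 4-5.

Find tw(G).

A width-2 tree decomposition is:
Bags: B1 = {1, 2, 4}  B2 = {1, 4, 5}  B3 = {1, 2, 6}  B4 = {3, 4, 5}  B5 = {0, 4, 5}
Tree: B1–B2, B1–B3, B2–B4, B4–B5
Every bag has size at most 3, so the width is 3 − 1 = 2 and tw(G) ≤ 2. On the other hand G contains the 3-clique {1, 2, 4}. A clique must lie in a single bag of any decomposition, so no decomposition can have width below 2. The upper and lower bounds meet at 2, so that is the treewidth.

2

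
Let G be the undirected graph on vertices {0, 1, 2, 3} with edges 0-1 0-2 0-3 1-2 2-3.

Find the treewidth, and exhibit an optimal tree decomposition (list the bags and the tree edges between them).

Every bag has size at most 3, so the width is 3 − 1 = 2 and tw(G) ≤ 2. On the other hand G contains the 3-clique {0, 1, 2}. A clique must lie in a single bag of any decomposition, so no decomposition can have width below 2. Therefore the treewidth is 2.

Treewidth 2.
One such decomposition:
Bags: B1 = {0, 1, 2}  B2 = {0, 2, 3}
Tree: B1–B2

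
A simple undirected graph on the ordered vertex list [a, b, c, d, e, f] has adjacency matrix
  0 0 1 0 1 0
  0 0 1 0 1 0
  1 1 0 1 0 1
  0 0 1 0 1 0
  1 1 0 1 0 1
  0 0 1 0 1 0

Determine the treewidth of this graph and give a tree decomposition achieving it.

Every bag has size at most 3, so the width is 3 − 1 = 2 and tw(G) ≤ 2. For the lower bound, G contains the cycle e–a–c–f–e, so G is not a forest; only forests have treewidth ≤ 1, hence tw(G) ≥ 2. Combining the bounds, tw(G) = 2.

Treewidth 2.
One optimal decomposition is:
Bags: B1 = {a, c, e}  B2 = {c, e, f}  B3 = {b, c, e}  B4 = {c, d, e}
Tree: B1–B2, B2–B3, B3–B4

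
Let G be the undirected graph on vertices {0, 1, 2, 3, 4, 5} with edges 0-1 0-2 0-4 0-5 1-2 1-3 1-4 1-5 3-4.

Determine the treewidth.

2

A width-2 tree decomposition is:
Bags: B1 = {0, 1, 4}  B2 = {1, 3, 4}  B3 = {0, 1, 2}  B4 = {0, 1, 5}
Tree: B1–B2, B1–B3, B1–B4
Every bag has size at most 3, so the width is 3 − 1 = 2 and tw(G) ≤ 2. On the other hand G contains the 3-clique {0, 1, 2}. A clique must lie in a single bag of any decomposition, so no decomposition can have width below 2. Combining the bounds, tw(G) = 2.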